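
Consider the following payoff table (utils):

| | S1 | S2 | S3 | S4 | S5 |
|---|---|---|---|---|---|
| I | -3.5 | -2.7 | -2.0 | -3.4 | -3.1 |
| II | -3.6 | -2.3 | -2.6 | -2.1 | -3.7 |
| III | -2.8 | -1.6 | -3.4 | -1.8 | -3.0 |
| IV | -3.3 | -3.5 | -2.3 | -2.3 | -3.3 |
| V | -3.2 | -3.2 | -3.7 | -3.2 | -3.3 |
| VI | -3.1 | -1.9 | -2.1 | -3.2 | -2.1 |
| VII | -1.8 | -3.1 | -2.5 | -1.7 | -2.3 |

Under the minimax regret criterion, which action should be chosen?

Column bests: S1=-1.8, S2=-1.6, S3=-2.0, S4=-1.7, S5=-2.1.
I regrets: 1.7, 1.1, 0.0, 1.7, 1.0 → max 1.7
II regrets: 1.8, 0.7, 0.6, 0.4, 1.6 → max 1.8
III regrets: 1.0, 0.0, 1.4, 0.1, 0.9 → max 1.4
IV regrets: 1.5, 1.9, 0.3, 0.6, 1.2 → max 1.9
V regrets: 1.4, 1.6, 1.7, 1.5, 1.2 → max 1.7
VI regrets: 1.3, 0.3, 0.1, 1.5, 0.0 → max 1.5
VII regrets: 0.0, 1.5, 0.5, 0.0, 0.2 → max 1.5
Smallest max regret = 1.4 → III.

III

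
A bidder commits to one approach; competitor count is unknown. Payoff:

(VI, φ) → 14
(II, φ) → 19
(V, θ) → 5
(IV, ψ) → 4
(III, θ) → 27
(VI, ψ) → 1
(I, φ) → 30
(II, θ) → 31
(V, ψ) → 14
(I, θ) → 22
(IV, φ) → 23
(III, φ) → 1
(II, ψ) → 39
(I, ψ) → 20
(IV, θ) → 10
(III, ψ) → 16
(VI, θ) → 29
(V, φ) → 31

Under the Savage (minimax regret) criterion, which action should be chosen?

Column bests: θ=31, φ=31, ψ=39.
I regrets: 9, 1, 19 → max 19
II regrets: 0, 12, 0 → max 12
III regrets: 4, 30, 23 → max 30
IV regrets: 21, 8, 35 → max 35
V regrets: 26, 0, 25 → max 26
VI regrets: 2, 17, 38 → max 38
Smallest max regret = 12 → II.

II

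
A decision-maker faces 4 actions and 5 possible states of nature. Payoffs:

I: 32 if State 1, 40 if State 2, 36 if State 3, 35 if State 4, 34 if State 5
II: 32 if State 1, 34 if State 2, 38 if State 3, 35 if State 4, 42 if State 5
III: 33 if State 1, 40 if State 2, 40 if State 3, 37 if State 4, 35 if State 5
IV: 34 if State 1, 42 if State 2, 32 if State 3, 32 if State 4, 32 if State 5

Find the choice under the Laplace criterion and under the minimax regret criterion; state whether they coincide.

Row averages: I=35.4, II=36.2, III=37, IV=34.4
Highest average = 37 → III.
Column bests: State 1=34, State 2=42, State 3=40, State 4=37, State 5=42.
I regrets: 2, 2, 4, 2, 8 → max 8
II regrets: 2, 8, 2, 2, 0 → max 8
III regrets: 1, 2, 0, 0, 7 → max 7
IV regrets: 0, 0, 8, 5, 10 → max 10
Smallest max regret = 7 → III.

laplace → III; minimax regret → III (agree)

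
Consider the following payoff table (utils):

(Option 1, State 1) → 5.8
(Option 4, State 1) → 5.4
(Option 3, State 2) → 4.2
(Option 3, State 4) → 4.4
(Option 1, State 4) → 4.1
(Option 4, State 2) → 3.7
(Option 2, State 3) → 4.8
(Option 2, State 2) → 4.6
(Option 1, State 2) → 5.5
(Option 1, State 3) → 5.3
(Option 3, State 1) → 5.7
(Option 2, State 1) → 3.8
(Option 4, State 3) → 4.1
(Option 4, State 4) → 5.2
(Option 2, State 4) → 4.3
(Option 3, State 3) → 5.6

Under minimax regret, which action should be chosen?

Option 1

Column bests: State 1=5.8, State 2=5.5, State 3=5.6, State 4=5.2.
Option 1 regrets: 0.0, 0.0, 0.3, 1.1 → max 1.1
Option 2 regrets: 2.0, 0.9, 0.8, 0.9 → max 2.0
Option 3 regrets: 0.1, 1.3, 0.0, 0.8 → max 1.3
Option 4 regrets: 0.4, 1.8, 1.5, 0.0 → max 1.8
Smallest max regret = 1.1 → Option 1.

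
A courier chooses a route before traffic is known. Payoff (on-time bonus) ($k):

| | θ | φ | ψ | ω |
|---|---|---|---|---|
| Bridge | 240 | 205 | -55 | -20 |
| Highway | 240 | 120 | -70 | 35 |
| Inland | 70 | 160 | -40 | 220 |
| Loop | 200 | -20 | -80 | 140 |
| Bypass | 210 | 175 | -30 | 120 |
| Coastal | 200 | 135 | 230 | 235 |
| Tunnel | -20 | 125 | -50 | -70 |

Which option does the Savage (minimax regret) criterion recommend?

Coastal

Column bests: θ=240, φ=205, ψ=230, ω=235.
Bridge regrets: 0, 0, 285, 255 → max 285
Highway regrets: 0, 85, 300, 200 → max 300
Inland regrets: 170, 45, 270, 15 → max 270
Loop regrets: 40, 225, 310, 95 → max 310
Bypass regrets: 30, 30, 260, 115 → max 260
Coastal regrets: 40, 70, 0, 0 → max 70
Tunnel regrets: 260, 80, 280, 305 → max 305
Smallest max regret = 70 → Coastal.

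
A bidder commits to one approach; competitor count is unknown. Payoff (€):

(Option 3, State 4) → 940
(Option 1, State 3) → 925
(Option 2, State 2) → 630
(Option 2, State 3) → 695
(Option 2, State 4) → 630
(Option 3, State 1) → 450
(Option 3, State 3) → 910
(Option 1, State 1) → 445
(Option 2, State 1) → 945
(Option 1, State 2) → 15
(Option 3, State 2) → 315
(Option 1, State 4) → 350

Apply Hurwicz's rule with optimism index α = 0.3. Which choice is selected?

Option 2

Option 1: 0.3·925 + 0.7·15 = 288
Option 2: 0.3·945 + 0.7·630 = 724.5
Option 3: 0.3·940 + 0.7·315 = 502.5
Highest Hurwicz score = 724.5 → Option 2.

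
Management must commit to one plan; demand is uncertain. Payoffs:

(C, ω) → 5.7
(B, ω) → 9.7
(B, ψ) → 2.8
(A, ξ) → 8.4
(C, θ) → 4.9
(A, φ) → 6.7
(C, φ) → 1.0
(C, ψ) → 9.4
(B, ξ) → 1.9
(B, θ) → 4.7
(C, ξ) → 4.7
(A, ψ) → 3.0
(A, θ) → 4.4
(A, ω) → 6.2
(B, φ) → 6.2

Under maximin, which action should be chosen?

A

Row minima: A=3.0, B=1.9, C=1.0
Best worst-case = 3.0 → A.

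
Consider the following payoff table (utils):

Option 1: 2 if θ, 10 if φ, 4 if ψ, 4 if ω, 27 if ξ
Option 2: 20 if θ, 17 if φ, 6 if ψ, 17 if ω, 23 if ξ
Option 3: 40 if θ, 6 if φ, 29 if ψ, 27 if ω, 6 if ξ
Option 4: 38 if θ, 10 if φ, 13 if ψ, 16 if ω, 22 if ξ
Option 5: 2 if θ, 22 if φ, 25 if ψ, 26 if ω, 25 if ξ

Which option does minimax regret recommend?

Column bests: θ=40, φ=22, ψ=29, ω=27, ξ=27.
Option 1 regrets: 38, 12, 25, 23, 0 → max 38
Option 2 regrets: 20, 5, 23, 10, 4 → max 23
Option 3 regrets: 0, 16, 0, 0, 21 → max 21
Option 4 regrets: 2, 12, 16, 11, 5 → max 16
Option 5 regrets: 38, 0, 4, 1, 2 → max 38
Smallest max regret = 16 → Option 4.

Option 4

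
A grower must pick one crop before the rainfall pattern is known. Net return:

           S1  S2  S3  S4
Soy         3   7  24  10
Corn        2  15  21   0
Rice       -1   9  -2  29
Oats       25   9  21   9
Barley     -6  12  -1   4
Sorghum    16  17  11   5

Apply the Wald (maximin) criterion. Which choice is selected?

Oats

Row minima: Soy=3, Corn=0, Rice=-2, Oats=9, Barley=-6, Sorghum=5
Best worst-case = 9 → Oats.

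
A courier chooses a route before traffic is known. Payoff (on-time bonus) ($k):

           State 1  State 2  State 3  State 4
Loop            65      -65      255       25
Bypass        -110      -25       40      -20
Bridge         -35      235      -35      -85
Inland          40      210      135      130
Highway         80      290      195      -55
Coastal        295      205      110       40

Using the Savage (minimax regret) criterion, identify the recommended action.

Column bests: State 1=295, State 2=290, State 3=255, State 4=130.
Loop regrets: 230, 355, 0, 105 → max 355
Bypass regrets: 405, 315, 215, 150 → max 405
Bridge regrets: 330, 55, 290, 215 → max 330
Inland regrets: 255, 80, 120, 0 → max 255
Highway regrets: 215, 0, 60, 185 → max 215
Coastal regrets: 0, 85, 145, 90 → max 145
Smallest max regret = 145 → Coastal.

Coastal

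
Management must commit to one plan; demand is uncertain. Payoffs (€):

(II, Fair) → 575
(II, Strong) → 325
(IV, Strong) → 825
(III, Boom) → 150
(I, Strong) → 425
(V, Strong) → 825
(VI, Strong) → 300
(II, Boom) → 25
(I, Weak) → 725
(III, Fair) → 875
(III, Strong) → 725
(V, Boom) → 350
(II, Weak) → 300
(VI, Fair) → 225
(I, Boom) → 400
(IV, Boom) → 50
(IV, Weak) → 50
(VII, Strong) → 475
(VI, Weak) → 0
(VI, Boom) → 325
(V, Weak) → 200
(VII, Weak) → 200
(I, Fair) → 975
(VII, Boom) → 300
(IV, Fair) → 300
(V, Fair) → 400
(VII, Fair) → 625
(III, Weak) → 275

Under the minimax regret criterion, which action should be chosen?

I

Column bests: Weak=725, Fair=975, Strong=825, Boom=400.
I regrets: 0, 0, 400, 0 → max 400
II regrets: 425, 400, 500, 375 → max 500
III regrets: 450, 100, 100, 250 → max 450
IV regrets: 675, 675, 0, 350 → max 675
V regrets: 525, 575, 0, 50 → max 575
VI regrets: 725, 750, 525, 75 → max 750
VII regrets: 525, 350, 350, 100 → max 525
Smallest max regret = 400 → I.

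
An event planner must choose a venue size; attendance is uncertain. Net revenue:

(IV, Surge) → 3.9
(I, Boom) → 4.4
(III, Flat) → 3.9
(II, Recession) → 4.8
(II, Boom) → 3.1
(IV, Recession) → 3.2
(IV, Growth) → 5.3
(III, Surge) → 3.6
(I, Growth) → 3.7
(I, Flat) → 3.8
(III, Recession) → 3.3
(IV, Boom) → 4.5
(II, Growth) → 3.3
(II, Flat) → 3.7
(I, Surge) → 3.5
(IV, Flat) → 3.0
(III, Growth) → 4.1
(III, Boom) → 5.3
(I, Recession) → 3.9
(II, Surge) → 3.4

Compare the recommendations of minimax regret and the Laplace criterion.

minimax regret → III; laplace → III (agree)

Column bests: Recession=4.8, Flat=3.9, Growth=5.3, Boom=5.3, Surge=3.9.
I regrets: 0.9, 0.1, 1.6, 0.9, 0.4 → max 1.6
II regrets: 0.0, 0.2, 2.0, 2.2, 0.5 → max 2.2
III regrets: 1.5, 0.0, 1.2, 0.0, 0.3 → max 1.5
IV regrets: 1.6, 0.9, 0.0, 0.8, 0.0 → max 1.6
Smallest max regret = 1.5 → III.
Row averages: I=3.86, II=3.66, III=4.04, IV=3.98
Highest average = 4.04 → III.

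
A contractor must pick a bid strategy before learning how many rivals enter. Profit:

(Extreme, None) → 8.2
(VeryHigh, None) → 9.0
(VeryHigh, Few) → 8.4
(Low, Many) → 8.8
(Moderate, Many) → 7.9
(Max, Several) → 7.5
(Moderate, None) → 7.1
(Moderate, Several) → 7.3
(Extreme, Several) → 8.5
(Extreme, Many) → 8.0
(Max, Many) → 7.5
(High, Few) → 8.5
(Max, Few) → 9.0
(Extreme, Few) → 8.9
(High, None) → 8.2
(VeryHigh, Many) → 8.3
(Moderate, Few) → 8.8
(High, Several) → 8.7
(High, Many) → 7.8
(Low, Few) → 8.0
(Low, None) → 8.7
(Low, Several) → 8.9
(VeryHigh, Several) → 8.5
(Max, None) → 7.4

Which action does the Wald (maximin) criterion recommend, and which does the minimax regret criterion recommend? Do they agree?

Row minima: Low=8.0, Moderate=7.1, High=7.8, VeryHigh=8.3, Extreme=8.0, Max=7.4
Best worst-case = 8.3 → VeryHigh.
Column bests: None=9.0, Few=9.0, Several=8.9, Many=8.8.
Low regrets: 0.3, 1.0, 0.0, 0.0 → max 1.0
Moderate regrets: 1.9, 0.2, 1.6, 0.9 → max 1.9
High regrets: 0.8, 0.5, 0.2, 1.0 → max 1.0
VeryHigh regrets: 0.0, 0.6, 0.4, 0.5 → max 0.6
Extreme regrets: 0.8, 0.1, 0.4, 0.8 → max 0.8
Max regrets: 1.6, 0.0, 1.4, 1.3 → max 1.6
Smallest max regret = 0.6 → VeryHigh.

maximin → VeryHigh; minimax regret → VeryHigh (agree)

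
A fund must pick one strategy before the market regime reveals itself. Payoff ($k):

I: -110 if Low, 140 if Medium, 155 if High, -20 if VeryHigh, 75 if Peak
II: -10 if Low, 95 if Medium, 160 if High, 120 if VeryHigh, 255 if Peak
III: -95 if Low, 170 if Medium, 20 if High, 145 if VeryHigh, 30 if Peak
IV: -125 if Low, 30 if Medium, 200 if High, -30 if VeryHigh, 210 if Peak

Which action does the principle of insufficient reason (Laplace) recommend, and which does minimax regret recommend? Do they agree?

laplace → II; minimax regret → II (agree)

Row averages: I=48, II=124, III=54, IV=57
Highest average = 124 → II.
Column bests: Low=-10, Medium=170, High=200, VeryHigh=145, Peak=255.
I regrets: 100, 30, 45, 165, 180 → max 180
II regrets: 0, 75, 40, 25, 0 → max 75
III regrets: 85, 0, 180, 0, 225 → max 225
IV regrets: 115, 140, 0, 175, 45 → max 175
Smallest max regret = 75 → II.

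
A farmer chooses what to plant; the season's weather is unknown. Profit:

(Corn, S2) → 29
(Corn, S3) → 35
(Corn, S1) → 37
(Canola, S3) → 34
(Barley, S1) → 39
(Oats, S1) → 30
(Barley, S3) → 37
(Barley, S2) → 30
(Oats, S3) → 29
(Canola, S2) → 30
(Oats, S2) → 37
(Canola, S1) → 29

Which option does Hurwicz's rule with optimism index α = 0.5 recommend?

Barley

Oats: 0.5·37 + 0.5·29 = 33
Barley: 0.5·39 + 0.5·30 = 34.5
Canola: 0.5·34 + 0.5·29 = 31.5
Corn: 0.5·37 + 0.5·29 = 33
Highest Hurwicz score = 34.5 → Barley.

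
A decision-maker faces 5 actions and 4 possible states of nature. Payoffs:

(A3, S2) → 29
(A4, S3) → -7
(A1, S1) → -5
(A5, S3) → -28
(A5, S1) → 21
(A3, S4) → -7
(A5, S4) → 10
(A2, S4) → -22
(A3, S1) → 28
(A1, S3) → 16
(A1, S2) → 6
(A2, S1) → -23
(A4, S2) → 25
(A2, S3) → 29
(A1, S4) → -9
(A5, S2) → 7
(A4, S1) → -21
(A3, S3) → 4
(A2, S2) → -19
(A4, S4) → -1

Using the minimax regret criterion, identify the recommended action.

A3

Column bests: S1=28, S2=29, S3=29, S4=10.
A1 regrets: 33, 23, 13, 19 → max 33
A2 regrets: 51, 48, 0, 32 → max 51
A3 regrets: 0, 0, 25, 17 → max 25
A4 regrets: 49, 4, 36, 11 → max 49
A5 regrets: 7, 22, 57, 0 → max 57
Smallest max regret = 25 → A3.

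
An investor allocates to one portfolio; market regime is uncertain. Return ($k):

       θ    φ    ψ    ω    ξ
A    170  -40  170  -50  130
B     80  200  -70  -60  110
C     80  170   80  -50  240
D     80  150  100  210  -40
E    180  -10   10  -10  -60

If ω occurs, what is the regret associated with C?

260

Best payoff under ω is 210.
Regret = 210 − (-50) = 260.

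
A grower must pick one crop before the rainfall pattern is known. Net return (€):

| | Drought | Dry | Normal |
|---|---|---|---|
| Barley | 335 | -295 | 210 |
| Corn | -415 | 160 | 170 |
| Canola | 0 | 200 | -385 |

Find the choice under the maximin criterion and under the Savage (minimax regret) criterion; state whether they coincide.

Row minima: Barley=-295, Corn=-415, Canola=-385
Best worst-case = -295 → Barley.
Column bests: Drought=335, Dry=200, Normal=210.
Barley regrets: 0, 495, 0 → max 495
Corn regrets: 750, 40, 40 → max 750
Canola regrets: 335, 0, 595 → max 595
Smallest max regret = 495 → Barley.

maximin → Barley; minimax regret → Barley (agree)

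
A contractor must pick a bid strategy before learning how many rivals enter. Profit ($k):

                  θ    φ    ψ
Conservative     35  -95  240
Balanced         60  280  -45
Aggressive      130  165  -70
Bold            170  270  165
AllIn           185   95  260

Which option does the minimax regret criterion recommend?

Column bests: θ=185, φ=280, ψ=260.
Conservative regrets: 150, 375, 20 → max 375
Balanced regrets: 125, 0, 305 → max 305
Aggressive regrets: 55, 115, 330 → max 330
Bold regrets: 15, 10, 95 → max 95
AllIn regrets: 0, 185, 0 → max 185
Smallest max regret = 95 → Bold.

Bold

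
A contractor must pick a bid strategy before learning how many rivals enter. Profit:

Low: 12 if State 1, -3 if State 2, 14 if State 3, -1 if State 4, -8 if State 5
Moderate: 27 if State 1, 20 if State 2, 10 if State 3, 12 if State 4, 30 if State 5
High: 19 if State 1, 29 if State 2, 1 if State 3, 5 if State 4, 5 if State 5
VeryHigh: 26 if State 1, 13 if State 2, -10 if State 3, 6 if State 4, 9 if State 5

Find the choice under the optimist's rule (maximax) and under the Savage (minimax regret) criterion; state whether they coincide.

maximax → Moderate; minimax regret → Moderate (agree)

Row maxima: Low=14, Moderate=30, High=29, VeryHigh=26
Best best-case = 30 → Moderate.
Column bests: State 1=27, State 2=29, State 3=14, State 4=12, State 5=30.
Low regrets: 15, 32, 0, 13, 38 → max 38
Moderate regrets: 0, 9, 4, 0, 0 → max 9
High regrets: 8, 0, 13, 7, 25 → max 25
VeryHigh regrets: 1, 16, 24, 6, 21 → max 24
Smallest max regret = 9 → Moderate.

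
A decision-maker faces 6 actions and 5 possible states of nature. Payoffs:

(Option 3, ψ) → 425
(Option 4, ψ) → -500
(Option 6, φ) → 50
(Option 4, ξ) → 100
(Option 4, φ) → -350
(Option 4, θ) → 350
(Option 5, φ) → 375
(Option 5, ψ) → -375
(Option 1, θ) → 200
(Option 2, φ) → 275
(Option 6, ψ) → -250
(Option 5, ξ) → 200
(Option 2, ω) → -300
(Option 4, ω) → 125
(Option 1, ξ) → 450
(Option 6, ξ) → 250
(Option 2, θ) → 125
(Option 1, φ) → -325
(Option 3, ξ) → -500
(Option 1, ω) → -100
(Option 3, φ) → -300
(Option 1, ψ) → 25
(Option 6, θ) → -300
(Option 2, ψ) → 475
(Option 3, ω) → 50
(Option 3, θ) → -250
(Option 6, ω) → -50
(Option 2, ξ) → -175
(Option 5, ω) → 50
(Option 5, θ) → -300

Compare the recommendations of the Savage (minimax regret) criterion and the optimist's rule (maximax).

Column bests: θ=350, φ=375, ψ=475, ω=125, ξ=450.
Option 1 regrets: 150, 700, 450, 225, 0 → max 700
Option 2 regrets: 225, 100, 0, 425, 625 → max 625
Option 3 regrets: 600, 675, 50, 75, 950 → max 950
Option 4 regrets: 0, 725, 975, 0, 350 → max 975
Option 5 regrets: 650, 0, 850, 75, 250 → max 850
Option 6 regrets: 650, 325, 725, 175, 200 → max 725
Smallest max regret = 625 → Option 2.
Row maxima: Option 1=450, Option 2=475, Option 3=425, Option 4=350, Option 5=375, Option 6=250
Best best-case = 475 → Option 2.

minimax regret → Option 2; maximax → Option 2 (agree)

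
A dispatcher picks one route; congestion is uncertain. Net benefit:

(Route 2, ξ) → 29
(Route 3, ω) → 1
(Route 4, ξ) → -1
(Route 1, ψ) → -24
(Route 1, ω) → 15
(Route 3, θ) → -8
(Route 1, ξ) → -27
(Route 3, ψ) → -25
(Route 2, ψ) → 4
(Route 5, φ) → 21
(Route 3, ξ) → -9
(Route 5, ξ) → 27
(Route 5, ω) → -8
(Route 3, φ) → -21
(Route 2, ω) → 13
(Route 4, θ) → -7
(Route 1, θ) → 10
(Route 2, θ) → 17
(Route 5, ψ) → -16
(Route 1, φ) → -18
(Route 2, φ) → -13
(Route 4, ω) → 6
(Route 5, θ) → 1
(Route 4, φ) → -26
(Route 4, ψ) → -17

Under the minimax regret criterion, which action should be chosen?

Column bests: θ=17, φ=21, ψ=4, ω=15, ξ=29.
Route 1 regrets: 7, 39, 28, 0, 56 → max 56
Route 2 regrets: 0, 34, 0, 2, 0 → max 34
Route 3 regrets: 25, 42, 29, 14, 38 → max 42
Route 4 regrets: 24, 47, 21, 9, 30 → max 47
Route 5 regrets: 16, 0, 20, 23, 2 → max 23
Smallest max regret = 23 → Route 5.

Route 5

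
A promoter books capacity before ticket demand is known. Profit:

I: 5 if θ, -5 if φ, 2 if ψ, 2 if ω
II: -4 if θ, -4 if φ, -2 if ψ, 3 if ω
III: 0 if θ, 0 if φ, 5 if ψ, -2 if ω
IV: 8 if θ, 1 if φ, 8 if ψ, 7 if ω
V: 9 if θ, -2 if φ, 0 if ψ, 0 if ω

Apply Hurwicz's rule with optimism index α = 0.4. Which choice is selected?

I: 0.4·5 + 0.6·(-5) = -1
II: 0.4·3 + 0.6·(-4) = -1.2
III: 0.4·5 + 0.6·(-2) = 0.8
IV: 0.4·8 + 0.6·1 = 3.8
V: 0.4·9 + 0.6·(-2) = 2.4
Highest Hurwicz score = 3.8 → IV.

IV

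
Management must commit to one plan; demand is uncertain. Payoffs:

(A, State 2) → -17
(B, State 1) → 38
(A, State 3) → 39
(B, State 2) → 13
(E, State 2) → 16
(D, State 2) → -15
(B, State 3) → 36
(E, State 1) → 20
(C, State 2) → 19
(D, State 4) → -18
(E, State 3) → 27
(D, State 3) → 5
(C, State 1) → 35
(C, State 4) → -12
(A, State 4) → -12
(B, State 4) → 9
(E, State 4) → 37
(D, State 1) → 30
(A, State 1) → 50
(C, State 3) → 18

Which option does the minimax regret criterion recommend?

B

Column bests: State 1=50, State 2=19, State 3=39, State 4=37.
A regrets: 0, 36, 0, 49 → max 49
B regrets: 12, 6, 3, 28 → max 28
C regrets: 15, 0, 21, 49 → max 49
D regrets: 20, 34, 34, 55 → max 55
E regrets: 30, 3, 12, 0 → max 30
Smallest max regret = 28 → B.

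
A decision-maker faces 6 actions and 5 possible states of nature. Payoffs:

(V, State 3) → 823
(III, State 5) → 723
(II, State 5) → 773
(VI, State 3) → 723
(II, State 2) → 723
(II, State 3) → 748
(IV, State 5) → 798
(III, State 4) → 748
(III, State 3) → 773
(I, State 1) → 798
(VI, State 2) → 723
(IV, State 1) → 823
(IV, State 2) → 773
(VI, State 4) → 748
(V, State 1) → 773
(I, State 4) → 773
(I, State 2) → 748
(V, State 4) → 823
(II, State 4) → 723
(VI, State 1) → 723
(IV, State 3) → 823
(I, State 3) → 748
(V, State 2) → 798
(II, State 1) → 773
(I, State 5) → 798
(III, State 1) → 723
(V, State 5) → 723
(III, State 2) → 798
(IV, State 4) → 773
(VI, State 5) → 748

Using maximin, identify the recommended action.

IV

Row minima: I=748, II=723, III=723, IV=773, V=723, VI=723
Best worst-case = 773 → IV.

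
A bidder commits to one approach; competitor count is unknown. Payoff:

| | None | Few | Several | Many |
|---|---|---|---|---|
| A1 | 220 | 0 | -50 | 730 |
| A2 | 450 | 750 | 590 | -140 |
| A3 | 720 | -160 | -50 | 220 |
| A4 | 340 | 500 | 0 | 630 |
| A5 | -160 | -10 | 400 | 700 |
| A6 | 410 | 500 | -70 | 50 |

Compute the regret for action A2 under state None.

270

Best payoff under None is 720.
Regret = 720 − 450 = 270.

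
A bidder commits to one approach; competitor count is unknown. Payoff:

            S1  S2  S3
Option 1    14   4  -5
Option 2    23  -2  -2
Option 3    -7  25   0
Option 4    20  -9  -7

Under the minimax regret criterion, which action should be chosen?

Column bests: S1=23, S2=25, S3=0.
Option 1 regrets: 9, 21, 5 → max 21
Option 2 regrets: 0, 27, 2 → max 27
Option 3 regrets: 30, 0, 0 → max 30
Option 4 regrets: 3, 34, 7 → max 34
Smallest max regret = 21 → Option 1.

Option 1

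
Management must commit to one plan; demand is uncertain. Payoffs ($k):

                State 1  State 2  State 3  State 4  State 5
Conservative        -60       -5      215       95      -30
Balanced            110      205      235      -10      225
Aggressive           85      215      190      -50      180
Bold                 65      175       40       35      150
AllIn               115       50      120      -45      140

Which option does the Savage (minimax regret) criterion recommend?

Balanced

Column bests: State 1=115, State 2=215, State 3=235, State 4=95, State 5=225.
Conservative regrets: 175, 220, 20, 0, 255 → max 255
Balanced regrets: 5, 10, 0, 105, 0 → max 105
Aggressive regrets: 30, 0, 45, 145, 45 → max 145
Bold regrets: 50, 40, 195, 60, 75 → max 195
AllIn regrets: 0, 165, 115, 140, 85 → max 165
Smallest max regret = 105 → Balanced.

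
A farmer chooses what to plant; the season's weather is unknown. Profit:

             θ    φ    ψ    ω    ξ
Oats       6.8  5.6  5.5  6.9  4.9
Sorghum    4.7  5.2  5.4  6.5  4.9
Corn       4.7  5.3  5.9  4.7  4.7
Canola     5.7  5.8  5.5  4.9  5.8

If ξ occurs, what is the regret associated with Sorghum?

Best payoff under ξ is 5.8.
Regret = 5.8 − 4.9 = 0.9.

0.9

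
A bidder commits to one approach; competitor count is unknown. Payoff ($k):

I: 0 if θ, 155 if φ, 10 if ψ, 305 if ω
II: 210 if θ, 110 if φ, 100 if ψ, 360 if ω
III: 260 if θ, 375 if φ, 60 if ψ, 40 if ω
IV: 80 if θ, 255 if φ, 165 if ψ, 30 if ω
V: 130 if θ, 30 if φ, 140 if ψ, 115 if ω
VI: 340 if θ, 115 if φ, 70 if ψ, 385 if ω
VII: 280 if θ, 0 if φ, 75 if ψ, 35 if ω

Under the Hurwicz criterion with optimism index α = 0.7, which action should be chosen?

I: 0.7·305 + 0.3·0 = 213.5
II: 0.7·360 + 0.3·100 = 282
III: 0.7·375 + 0.3·40 = 274.5
IV: 0.7·255 + 0.3·30 = 187.5
V: 0.7·140 + 0.3·30 = 107
VI: 0.7·385 + 0.3·70 = 290.5
VII: 0.7·280 + 0.3·0 = 196
Highest Hurwicz score = 290.5 → VI.

VI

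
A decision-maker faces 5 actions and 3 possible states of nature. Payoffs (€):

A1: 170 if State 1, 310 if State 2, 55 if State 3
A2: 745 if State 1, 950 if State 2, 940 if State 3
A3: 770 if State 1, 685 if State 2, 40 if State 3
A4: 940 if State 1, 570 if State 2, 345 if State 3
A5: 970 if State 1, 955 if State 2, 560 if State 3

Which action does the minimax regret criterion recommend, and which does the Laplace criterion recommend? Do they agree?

Column bests: State 1=970, State 2=955, State 3=940.
A1 regrets: 800, 645, 885 → max 885
A2 regrets: 225, 5, 0 → max 225
A3 regrets: 200, 270, 900 → max 900
A4 regrets: 30, 385, 595 → max 595
A5 regrets: 0, 0, 380 → max 380
Smallest max regret = 225 → A2.
Row averages: A1=535/3, A2=2635/3, A3=1495/3, A4=1855/3, A5=2485/3
Highest average = 2635/3 → A2.

minimax regret → A2; laplace → A2 (agree)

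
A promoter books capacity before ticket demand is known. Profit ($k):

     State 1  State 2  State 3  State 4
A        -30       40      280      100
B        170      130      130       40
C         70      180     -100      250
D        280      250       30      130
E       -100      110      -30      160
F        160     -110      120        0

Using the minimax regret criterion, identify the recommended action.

Column bests: State 1=280, State 2=250, State 3=280, State 4=250.
A regrets: 310, 210, 0, 150 → max 310
B regrets: 110, 120, 150, 210 → max 210
C regrets: 210, 70, 380, 0 → max 380
D regrets: 0, 0, 250, 120 → max 250
E regrets: 380, 140, 310, 90 → max 380
F regrets: 120, 360, 160, 250 → max 360
Smallest max regret = 210 → B.

B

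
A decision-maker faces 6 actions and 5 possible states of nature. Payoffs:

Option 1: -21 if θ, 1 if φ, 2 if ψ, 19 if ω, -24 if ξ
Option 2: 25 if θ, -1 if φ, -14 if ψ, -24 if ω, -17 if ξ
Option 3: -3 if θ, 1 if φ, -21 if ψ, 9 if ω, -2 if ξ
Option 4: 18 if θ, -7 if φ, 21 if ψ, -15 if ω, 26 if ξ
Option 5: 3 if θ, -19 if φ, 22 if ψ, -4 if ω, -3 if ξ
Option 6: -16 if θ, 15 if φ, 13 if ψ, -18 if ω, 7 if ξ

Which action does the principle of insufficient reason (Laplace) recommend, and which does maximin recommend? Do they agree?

Row averages: Option 1=-4.6, Option 2=-6.2, Option 3=-3.2, Option 4=8.6, Option 5=-0.2, Option 6=0.2
Highest average = 8.6 → Option 4.
Row minima: Option 1=-24, Option 2=-24, Option 3=-21, Option 4=-15, Option 5=-19, Option 6=-18
Best worst-case = -15 → Option 4.

laplace → Option 4; maximin → Option 4 (agree)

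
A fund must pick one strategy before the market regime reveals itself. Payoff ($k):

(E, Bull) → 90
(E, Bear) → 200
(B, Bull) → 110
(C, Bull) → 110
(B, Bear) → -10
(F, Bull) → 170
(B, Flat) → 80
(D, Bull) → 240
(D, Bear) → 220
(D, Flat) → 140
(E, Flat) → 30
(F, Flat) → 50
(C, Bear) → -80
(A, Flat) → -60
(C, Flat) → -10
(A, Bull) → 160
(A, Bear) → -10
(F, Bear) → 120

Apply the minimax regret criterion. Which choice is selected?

Column bests: Bear=220, Flat=140, Bull=240.
A regrets: 230, 200, 80 → max 230
B regrets: 230, 60, 130 → max 230
C regrets: 300, 150, 130 → max 300
D regrets: 0, 0, 0 → max 0
E regrets: 20, 110, 150 → max 150
F regrets: 100, 90, 70 → max 100
Smallest max regret = 0 → D.

D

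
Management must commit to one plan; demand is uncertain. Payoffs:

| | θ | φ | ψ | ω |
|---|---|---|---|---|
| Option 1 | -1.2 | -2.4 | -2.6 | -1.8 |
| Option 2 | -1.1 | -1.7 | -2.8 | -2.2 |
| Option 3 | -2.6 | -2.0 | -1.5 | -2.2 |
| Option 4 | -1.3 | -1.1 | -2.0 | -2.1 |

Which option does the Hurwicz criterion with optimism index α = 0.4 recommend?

Option 4

Option 1: 0.4·(-1.2) + 0.6·(-2.6) = -2.04
Option 2: 0.4·(-1.1) + 0.6·(-2.8) = -2.12
Option 3: 0.4·(-1.5) + 0.6·(-2.6) = -2.16
Option 4: 0.4·(-1.1) + 0.6·(-2.1) = -1.7
Highest Hurwicz score = -1.7 → Option 4.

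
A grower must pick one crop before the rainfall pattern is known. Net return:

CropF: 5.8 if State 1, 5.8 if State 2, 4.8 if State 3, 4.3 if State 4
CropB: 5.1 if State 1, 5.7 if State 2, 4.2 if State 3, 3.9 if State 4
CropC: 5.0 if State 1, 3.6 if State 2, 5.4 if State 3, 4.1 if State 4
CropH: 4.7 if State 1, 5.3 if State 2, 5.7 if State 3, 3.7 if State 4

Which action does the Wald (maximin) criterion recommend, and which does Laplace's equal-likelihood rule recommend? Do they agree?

Row minima: CropF=4.3, CropB=3.9, CropC=3.6, CropH=3.7
Best worst-case = 4.3 → CropF.
Row averages: CropF=5.175, CropB=4.725, CropC=4.525, CropH=4.85
Highest average = 5.175 → CropF.

maximin → CropF; laplace → CropF (agree)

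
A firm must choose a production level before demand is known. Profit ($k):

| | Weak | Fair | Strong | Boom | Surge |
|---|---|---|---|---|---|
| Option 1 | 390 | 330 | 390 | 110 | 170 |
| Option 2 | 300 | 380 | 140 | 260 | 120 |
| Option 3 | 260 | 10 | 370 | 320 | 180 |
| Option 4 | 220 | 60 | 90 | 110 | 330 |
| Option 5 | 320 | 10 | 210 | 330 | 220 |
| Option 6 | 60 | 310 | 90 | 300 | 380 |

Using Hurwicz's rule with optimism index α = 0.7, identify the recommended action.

Option 1

Option 1: 0.7·390 + 0.3·110 = 306
Option 2: 0.7·380 + 0.3·120 = 302
Option 3: 0.7·370 + 0.3·10 = 262
Option 4: 0.7·330 + 0.3·60 = 249
Option 5: 0.7·330 + 0.3·10 = 234
Option 6: 0.7·380 + 0.3·60 = 284
Highest Hurwicz score = 306 → Option 1.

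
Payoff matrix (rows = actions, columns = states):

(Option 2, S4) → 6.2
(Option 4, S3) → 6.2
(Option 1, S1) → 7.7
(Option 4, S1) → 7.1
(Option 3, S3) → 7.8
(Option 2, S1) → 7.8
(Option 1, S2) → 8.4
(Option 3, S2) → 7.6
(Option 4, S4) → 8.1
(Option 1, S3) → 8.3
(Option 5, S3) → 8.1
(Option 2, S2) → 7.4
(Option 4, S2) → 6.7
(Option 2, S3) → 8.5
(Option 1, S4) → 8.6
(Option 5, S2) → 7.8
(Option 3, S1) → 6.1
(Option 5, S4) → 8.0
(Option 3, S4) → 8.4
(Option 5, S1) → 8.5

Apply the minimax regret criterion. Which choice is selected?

Option 5

Column bests: S1=8.5, S2=8.4, S3=8.5, S4=8.6.
Option 1 regrets: 0.8, 0.0, 0.2, 0.0 → max 0.8
Option 2 regrets: 0.7, 1.0, 0.0, 2.4 → max 2.4
Option 3 regrets: 2.4, 0.8, 0.7, 0.2 → max 2.4
Option 4 regrets: 1.4, 1.7, 2.3, 0.5 → max 2.3
Option 5 regrets: 0.0, 0.6, 0.4, 0.6 → max 0.6
Smallest max regret = 0.6 → Option 5.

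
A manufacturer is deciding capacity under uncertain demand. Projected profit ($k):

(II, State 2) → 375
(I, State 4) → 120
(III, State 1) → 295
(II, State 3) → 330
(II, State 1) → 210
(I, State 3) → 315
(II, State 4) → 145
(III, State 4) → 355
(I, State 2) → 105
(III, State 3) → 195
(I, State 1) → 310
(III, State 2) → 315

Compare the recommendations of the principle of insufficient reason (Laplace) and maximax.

Row averages: I=212.5, II=265, III=290
Highest average = 290 → III.
Row maxima: I=315, II=375, III=355
Best best-case = 375 → II.

laplace → III; maximax → II (disagree)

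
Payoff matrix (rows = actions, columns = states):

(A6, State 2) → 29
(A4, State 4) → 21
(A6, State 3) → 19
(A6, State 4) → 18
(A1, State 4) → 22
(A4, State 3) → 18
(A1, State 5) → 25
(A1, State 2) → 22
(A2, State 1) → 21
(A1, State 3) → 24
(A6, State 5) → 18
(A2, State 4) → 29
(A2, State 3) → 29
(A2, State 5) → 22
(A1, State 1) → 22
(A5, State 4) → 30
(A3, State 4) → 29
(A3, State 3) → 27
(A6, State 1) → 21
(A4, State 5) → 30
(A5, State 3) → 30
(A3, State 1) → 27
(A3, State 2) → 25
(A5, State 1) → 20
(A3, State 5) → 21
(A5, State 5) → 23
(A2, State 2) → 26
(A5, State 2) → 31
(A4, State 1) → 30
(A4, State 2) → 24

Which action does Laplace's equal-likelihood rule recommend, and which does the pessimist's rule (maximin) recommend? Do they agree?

Row averages: A1=23, A2=25.4, A3=25.8, A4=24.6, A5=26.8, A6=21
Highest average = 26.8 → A5.
Row minima: A1=22, A2=21, A3=21, A4=18, A5=20, A6=18
Best worst-case = 22 → A1.

laplace → A5; maximin → A1 (disagree)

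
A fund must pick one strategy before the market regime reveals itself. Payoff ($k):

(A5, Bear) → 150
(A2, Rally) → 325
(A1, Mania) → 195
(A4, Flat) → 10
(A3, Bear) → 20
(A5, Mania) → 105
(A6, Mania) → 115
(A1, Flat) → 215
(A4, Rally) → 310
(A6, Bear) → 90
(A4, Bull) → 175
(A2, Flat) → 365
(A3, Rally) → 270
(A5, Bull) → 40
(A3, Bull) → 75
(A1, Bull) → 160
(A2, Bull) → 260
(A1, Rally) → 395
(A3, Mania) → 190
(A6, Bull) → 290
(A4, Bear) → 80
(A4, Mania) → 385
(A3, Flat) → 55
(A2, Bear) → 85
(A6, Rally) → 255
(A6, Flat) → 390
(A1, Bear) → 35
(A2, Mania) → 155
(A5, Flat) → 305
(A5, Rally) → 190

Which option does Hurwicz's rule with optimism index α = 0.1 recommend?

A6

A1: 0.1·395 + 0.9·35 = 71
A2: 0.1·365 + 0.9·85 = 113
A3: 0.1·270 + 0.9·20 = 45
A4: 0.1·385 + 0.9·10 = 47.5
A5: 0.1·305 + 0.9·40 = 66.5
A6: 0.1·390 + 0.9·90 = 120
Highest Hurwicz score = 120 → A6.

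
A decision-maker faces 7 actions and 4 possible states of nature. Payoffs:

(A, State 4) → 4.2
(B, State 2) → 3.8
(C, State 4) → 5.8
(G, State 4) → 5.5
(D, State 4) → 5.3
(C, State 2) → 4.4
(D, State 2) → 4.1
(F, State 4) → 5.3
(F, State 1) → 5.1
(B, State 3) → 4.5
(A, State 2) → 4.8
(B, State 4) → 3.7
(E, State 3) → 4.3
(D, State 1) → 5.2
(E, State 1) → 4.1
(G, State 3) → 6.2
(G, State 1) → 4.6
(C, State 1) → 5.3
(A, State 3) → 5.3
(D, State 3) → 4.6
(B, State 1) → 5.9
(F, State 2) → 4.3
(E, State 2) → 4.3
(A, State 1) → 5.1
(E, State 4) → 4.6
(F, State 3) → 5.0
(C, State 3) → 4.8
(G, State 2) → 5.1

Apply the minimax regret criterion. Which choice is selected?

F

Column bests: State 1=5.9, State 2=5.1, State 3=6.2, State 4=5.8.
A regrets: 0.8, 0.3, 0.9, 1.6 → max 1.6
B regrets: 0.0, 1.3, 1.7, 2.1 → max 2.1
C regrets: 0.6, 0.7, 1.4, 0.0 → max 1.4
D regrets: 0.7, 1.0, 1.6, 0.5 → max 1.6
E regrets: 1.8, 0.8, 1.9, 1.2 → max 1.9
F regrets: 0.8, 0.8, 1.2, 0.5 → max 1.2
G regrets: 1.3, 0.0, 0.0, 0.3 → max 1.3
Smallest max regret = 1.2 → F.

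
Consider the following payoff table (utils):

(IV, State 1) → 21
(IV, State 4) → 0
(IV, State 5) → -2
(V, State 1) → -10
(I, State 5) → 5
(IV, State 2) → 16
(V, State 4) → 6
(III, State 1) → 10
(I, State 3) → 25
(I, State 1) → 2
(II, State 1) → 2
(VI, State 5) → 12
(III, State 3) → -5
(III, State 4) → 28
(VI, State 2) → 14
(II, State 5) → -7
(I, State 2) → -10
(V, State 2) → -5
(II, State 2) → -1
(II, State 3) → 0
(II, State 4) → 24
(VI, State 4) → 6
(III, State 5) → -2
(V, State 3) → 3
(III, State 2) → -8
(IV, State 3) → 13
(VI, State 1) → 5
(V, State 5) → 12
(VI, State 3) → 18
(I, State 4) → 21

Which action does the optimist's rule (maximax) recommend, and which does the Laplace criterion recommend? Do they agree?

Row maxima: I=25, II=24, III=28, IV=21, V=12, VI=18
Best best-case = 28 → III.
Row averages: I=8.6, II=3.6, III=4.6, IV=9.6, V=1.2, VI=11
Highest average = 11 → VI.

maximax → III; laplace → VI (disagree)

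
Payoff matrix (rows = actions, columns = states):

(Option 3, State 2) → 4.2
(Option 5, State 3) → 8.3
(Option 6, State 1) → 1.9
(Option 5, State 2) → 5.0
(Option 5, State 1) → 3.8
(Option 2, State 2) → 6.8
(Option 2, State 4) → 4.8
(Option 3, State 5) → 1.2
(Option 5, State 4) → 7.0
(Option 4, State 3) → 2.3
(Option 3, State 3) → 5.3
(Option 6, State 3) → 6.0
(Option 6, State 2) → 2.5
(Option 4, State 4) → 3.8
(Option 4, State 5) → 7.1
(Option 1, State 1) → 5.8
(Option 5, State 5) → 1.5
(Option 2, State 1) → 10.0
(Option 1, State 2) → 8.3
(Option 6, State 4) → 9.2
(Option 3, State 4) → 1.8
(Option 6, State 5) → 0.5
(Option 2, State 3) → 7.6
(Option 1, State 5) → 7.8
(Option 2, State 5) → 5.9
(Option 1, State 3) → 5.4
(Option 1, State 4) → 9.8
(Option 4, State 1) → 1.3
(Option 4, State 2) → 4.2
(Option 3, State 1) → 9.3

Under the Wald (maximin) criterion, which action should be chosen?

Option 1

Row minima: Option 1=5.4, Option 2=4.8, Option 3=1.2, Option 4=1.3, Option 5=1.5, Option 6=0.5
Best worst-case = 5.4 → Option 1.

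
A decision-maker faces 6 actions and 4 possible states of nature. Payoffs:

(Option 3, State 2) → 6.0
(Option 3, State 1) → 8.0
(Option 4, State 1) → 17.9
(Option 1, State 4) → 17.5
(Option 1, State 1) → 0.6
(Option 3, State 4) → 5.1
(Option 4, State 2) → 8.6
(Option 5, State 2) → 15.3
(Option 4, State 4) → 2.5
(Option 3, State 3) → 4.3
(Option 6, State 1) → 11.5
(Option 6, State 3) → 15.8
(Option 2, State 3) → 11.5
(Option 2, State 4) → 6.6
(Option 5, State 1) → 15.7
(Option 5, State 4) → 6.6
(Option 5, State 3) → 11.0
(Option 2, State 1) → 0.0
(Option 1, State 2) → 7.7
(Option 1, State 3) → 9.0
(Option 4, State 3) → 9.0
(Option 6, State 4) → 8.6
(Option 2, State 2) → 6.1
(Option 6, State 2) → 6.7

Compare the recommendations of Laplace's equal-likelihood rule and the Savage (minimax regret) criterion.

laplace → Option 5; minimax regret → Option 6 (disagree)

Row averages: Option 1=8.7, Option 2=6.05, Option 3=5.85, Option 4=9.5, Option 5=12.15, Option 6=10.65
Highest average = 12.15 → Option 5.
Column bests: State 1=17.9, State 2=15.3, State 3=15.8, State 4=17.5.
Option 1 regrets: 17.3, 7.6, 6.8, 0.0 → max 17.3
Option 2 regrets: 17.9, 9.2, 4.3, 10.9 → max 17.9
Option 3 regrets: 9.9, 9.3, 11.5, 12.4 → max 12.4
Option 4 regrets: 0.0, 6.7, 6.8, 15.0 → max 15.0
Option 5 regrets: 2.2, 0.0, 4.8, 10.9 → max 10.9
Option 6 regrets: 6.4, 8.6, 0.0, 8.9 → max 8.9
Smallest max regret = 8.9 → Option 6.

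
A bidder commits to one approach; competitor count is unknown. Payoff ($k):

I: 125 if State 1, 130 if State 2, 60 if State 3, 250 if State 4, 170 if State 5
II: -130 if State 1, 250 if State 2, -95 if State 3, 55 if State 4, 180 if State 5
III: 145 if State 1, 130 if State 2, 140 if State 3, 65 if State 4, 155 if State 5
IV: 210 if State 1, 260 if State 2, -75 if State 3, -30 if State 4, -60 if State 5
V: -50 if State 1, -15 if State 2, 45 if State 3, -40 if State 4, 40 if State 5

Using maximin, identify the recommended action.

Row minima: I=60, II=-130, III=65, IV=-75, V=-50
Best worst-case = 65 → III.

III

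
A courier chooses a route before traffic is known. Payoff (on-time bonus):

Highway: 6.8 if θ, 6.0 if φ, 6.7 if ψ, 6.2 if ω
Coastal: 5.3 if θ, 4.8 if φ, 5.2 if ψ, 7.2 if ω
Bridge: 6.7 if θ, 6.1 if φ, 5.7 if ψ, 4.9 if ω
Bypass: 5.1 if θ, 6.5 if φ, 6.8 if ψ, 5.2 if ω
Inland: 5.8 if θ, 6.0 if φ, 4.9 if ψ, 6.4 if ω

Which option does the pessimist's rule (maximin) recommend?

Row minima: Highway=6.0, Coastal=4.8, Bridge=4.9, Bypass=5.1, Inland=4.9
Best worst-case = 6.0 → Highway.

Highway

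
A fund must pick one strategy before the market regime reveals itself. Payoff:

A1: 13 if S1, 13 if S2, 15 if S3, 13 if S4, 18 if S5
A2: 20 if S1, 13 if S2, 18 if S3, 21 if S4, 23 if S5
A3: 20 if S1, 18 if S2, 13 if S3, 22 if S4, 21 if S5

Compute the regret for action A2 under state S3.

0

Best payoff under S3 is 18.
Regret = 18 − 18 = 0.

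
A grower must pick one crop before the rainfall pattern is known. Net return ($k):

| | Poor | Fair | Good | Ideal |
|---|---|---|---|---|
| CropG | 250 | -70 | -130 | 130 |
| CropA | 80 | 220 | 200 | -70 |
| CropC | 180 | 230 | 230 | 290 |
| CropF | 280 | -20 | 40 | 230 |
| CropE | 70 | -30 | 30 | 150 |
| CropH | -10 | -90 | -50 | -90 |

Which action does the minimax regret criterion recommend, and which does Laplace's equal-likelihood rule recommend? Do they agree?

Column bests: Poor=280, Fair=230, Good=230, Ideal=290.
CropG regrets: 30, 300, 360, 160 → max 360
CropA regrets: 200, 10, 30, 360 → max 360
CropC regrets: 100, 0, 0, 0 → max 100
CropF regrets: 0, 250, 190, 60 → max 250
CropE regrets: 210, 260, 200, 140 → max 260
CropH regrets: 290, 320, 280, 380 → max 380
Smallest max regret = 100 → CropC.
Row averages: CropG=45, CropA=107.5, CropC=232.5, CropF=132.5, CropE=55, CropH=-60
Highest average = 232.5 → CropC.

minimax regret → CropC; laplace → CropC (agree)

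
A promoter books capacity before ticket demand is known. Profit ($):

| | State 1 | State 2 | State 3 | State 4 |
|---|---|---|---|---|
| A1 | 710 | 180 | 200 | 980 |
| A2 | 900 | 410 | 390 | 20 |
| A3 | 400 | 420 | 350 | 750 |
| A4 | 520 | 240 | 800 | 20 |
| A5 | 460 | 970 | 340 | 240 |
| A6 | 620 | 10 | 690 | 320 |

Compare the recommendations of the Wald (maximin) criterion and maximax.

maximin → A3; maximax → A1 (disagree)

Row minima: A1=180, A2=20, A3=350, A4=20, A5=240, A6=10
Best worst-case = 350 → A3.
Row maxima: A1=980, A2=900, A3=750, A4=800, A5=970, A6=690
Best best-case = 980 → A1.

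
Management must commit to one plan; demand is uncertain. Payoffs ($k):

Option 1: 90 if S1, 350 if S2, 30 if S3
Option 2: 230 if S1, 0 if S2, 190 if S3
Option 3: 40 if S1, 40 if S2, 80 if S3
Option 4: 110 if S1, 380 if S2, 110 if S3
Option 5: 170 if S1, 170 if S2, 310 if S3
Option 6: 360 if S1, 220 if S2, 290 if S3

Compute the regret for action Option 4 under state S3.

200

Best payoff under S3 is 310.
Regret = 310 − 110 = 200.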